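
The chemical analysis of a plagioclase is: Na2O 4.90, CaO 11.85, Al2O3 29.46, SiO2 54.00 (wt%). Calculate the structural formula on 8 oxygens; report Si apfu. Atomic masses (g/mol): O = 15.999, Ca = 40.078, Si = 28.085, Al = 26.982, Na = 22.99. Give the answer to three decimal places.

2.433 Si apfu

4.90 wt% Na2O ÷ 61.979 g/mol = 0.07906 mol, giving 0.15812 Na and 0.07906 O.
11.85 wt% CaO ÷ 56.077 g/mol = 0.21132 mol, giving 0.21132 Ca and 0.21132 O.
29.46 wt% Al2O3 ÷ 101.961 g/mol = 0.28893 mol, giving 0.57786 Al and 0.86679 O.
54.00 wt% SiO2 ÷ 60.083 g/mol = 0.89876 mol, giving 0.89876 Si and 1.79752 O.
Oxygen sums to 2.95469; scaling by 8/2.95469 = 2.70756 puts the formula on 8 O.
Si: 0.89876 × 2.70756 = 2.433 atoms per formula unit.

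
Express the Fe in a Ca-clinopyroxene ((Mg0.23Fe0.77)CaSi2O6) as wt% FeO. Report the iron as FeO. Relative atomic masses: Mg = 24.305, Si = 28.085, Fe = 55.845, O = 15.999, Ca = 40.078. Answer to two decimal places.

Formula mass = 240.833 g/mol.
0.77 Fe → 0.7700 mol FeO per formula unit; M(FeO) = 71.844, so FeO mass = 55.320 g.
55.320/240.833 × 100 = 22.97 wt%.

22.97 wt%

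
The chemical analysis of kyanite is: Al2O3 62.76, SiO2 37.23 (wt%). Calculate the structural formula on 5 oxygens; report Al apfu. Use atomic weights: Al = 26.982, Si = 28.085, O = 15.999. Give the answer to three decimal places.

1.995 Al apfu

Al2O3 (M=101.961): mol = 0.61553; Al = 1.23106, O = 1.84659.
SiO2 (M=60.083): mol = 0.61964; Si = 0.61964, O = 1.23928.
ΣO = 3.08587; factor = 5/ΣO = 1.62029.
Al apfu = 1.23106 × 1.62029 = 1.995.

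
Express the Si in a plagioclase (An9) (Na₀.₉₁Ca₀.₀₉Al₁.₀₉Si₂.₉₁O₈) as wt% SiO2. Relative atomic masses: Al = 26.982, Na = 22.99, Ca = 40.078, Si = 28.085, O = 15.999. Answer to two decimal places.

66.31 wt%

M(Na₀.₉₁Ca₀.₀₉Al₁.₀₉Si₂.₉₁O₈) = 263.658 g/mol; M(SiO2) = 60.083 g/mol.
Moles SiO2 per formula unit = 2.91 Si ÷ 1 = 2.9100.
SiO2 fraction = (2.9100 × 60.083) / 263.658 = 174.842/263.658 = 0.6631.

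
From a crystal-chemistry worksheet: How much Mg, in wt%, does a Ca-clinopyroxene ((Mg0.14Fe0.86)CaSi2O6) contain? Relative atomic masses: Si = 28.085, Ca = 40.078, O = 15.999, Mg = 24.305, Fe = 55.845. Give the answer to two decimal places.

1.40 wt%

M((Mg0.14Fe0.86)CaSi2O6) = 243.671 g/mol.
Mg contributes 0.14 × 24.305 = 3.403 g per mole.
3.403/243.671 = 0.0140 → 1.40%.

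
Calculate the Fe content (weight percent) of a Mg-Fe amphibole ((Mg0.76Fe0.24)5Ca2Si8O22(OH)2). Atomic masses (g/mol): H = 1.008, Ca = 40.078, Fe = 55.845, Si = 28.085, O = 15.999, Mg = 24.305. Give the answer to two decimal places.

7.88 weight percent

M((Mg0.76Fe0.24)5Ca2Si8O22(OH)2) = 850.201 g/mol.
Fe contributes 1.20 × 55.845 = 67.014 g per mole.
67.014/850.201 = 0.0788 → 7.88%.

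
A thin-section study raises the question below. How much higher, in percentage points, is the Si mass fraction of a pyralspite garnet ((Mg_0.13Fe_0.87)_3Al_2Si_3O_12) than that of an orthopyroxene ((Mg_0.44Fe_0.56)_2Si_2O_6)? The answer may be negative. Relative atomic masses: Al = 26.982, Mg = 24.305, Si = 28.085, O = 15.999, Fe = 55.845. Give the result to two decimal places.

-6.43 percentage points

M((Mg_0.13Fe_0.87)_3Al_2Si_3O_12) = 485.441 g/mol, so wt% Si = 84.255/485.441 × 100 = 17.36%.
M((Mg_0.44Fe_0.56)_2Si_2O_6) = 236.099 g/mol, so wt% Si = 56.170/236.099 × 100 = 23.79%.
17.36 − 23.79 = -6.43 pp.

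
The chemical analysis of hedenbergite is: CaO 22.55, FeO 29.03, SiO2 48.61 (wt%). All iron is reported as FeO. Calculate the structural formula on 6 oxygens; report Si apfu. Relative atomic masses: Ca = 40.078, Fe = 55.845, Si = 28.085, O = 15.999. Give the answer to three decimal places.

2.002 Si apfu

CaO: 22.55/56.077 = 0.40213 mol → 0.40213 mol Ca, 0.40213 mol O.
FeO: 29.03/71.844 = 0.40407 mol → 0.40407 mol Fe, 0.40407 mol O.
SiO2: 48.61/60.083 = 0.80905 mol → 0.80905 mol Si, 1.61810 mol O.
Total oxygen = 2.42430 mol. Normalization factor = 6/2.42430 = 2.47494.
Si per 6 O = 0.80905 × 2.47494 = 2.002.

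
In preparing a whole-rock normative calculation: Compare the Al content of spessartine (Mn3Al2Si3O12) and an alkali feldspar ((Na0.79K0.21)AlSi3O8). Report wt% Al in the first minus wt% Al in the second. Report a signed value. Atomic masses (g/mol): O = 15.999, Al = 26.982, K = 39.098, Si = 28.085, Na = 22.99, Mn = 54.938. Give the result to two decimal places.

First mineral: 53.964 g Al in 495.021 g formula = 10.90 wt% Al.
Second mineral: 26.982 g Al in 265.602 g formula = 10.16 wt% Al.
10.90% − 10.16% gives a difference of 0.74 percentage points.

0.74 percentage points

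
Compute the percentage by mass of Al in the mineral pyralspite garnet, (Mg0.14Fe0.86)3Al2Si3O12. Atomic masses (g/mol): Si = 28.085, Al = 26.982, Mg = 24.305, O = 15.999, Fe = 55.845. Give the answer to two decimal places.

Molar mass of (Mg0.14Fe0.86)3Al2Si3O12: 0.42*24.305 + 2.58*55.845 + 2*26.982 + 3*28.085 + 12*15.999 = 484.495 g/mol.
Mass of Al per formula unit: 2 × 26.982 = 53.964 g.
Weight fraction Al = 53.964 / 484.495 = 0.1114.

11.14 mass %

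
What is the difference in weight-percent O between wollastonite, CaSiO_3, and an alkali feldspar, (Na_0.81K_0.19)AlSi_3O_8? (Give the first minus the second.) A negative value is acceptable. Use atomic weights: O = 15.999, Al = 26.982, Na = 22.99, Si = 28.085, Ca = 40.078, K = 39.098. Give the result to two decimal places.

-6.93 percentage points

First mineral: 47.997 g O in 116.160 g formula = 41.32 wt% O.
Second mineral: 127.992 g O in 265.280 g formula = 48.25 wt% O.
41.32% − 48.25% gives a difference of -6.93 percentage points.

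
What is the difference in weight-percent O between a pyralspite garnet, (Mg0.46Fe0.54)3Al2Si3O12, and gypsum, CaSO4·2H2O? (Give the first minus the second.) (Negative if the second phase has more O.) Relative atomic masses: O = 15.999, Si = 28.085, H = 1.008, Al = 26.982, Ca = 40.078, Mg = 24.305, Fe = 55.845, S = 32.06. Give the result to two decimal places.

M((Mg0.46Fe0.54)3Al2Si3O12) = 454.217 g/mol, so wt% O = 191.988/454.217 × 100 = 42.27%.
M(CaSO4·2H2O) = 172.164 g/mol, so wt% O = 95.994/172.164 × 100 = 55.76%.
42.27 − 55.76 = -13.49 pp.

-13.49 percentage points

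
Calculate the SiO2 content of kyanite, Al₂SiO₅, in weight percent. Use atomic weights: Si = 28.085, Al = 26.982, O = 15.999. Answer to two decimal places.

37.08 wt%

Molar mass of Al₂SiO₅ = 2·26.982 + 1·28.085 + 5·15.999 = 162.044 g/mol.
Each formula unit contains 1 Si, equivalent to 1/1 = 1.0000 mol SiO2.
M(SiO2) = 1×28.085 + 2×15.999 = 60.083 g/mol.
Mass of SiO2 per formula unit = 1.0000 × 60.083 = 60.083 g.
SiO2 wt% = 60.083 / 162.044 × 100 = 37.08%.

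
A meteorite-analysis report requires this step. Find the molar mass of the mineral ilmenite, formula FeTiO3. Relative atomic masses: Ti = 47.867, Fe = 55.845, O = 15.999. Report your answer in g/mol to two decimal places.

Fe: 1 × 55.845 = 55.8450
Ti: 1 × 47.867 = 47.8670
O: 3 × 15.999 = 47.9970
Summing the contributions gives the formula mass.

151.71 g/mol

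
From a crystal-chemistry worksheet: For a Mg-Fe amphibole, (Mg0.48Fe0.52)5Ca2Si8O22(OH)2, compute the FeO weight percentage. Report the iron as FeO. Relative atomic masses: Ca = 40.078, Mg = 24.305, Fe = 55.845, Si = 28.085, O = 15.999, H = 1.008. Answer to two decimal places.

20.89 wt%

M((Mg0.48Fe0.52)5Ca2Si8O22(OH)2) = 894.357 g/mol; M(FeO) = 71.844 g/mol.
Moles FeO per formula unit = 2.60 Fe ÷ 1 = 2.6000.
FeO fraction = (2.6000 × 71.844) / 894.357 = 186.794/894.357 = 0.2089.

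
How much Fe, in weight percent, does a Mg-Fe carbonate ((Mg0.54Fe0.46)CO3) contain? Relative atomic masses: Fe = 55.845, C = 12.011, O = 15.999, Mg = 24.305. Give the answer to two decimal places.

Molar mass of (Mg0.54Fe0.46)CO3: 0.54×24.305 + 0.46×55.845 + 1×12.011 + 3×15.999 = 98.821 g/mol.
Mass of Fe per formula unit: 0.46 × 55.845 = 25.689 g.
Weight fraction Fe = 25.689 / 98.821 = 0.2600.

26.00 weight percent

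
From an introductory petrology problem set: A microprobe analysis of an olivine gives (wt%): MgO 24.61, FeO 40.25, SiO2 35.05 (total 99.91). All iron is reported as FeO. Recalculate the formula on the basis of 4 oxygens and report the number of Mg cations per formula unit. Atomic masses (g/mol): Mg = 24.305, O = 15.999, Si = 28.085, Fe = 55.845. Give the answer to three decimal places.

MgO: 24.61/40.304 = 0.61061 mol → 0.61061 mol Mg, 0.61061 mol O.
FeO: 40.25/71.844 = 0.56024 mol → 0.56024 mol Fe, 0.56024 mol O.
SiO2: 35.05/60.083 = 0.58336 mol → 0.58336 mol Si, 1.16672 mol O.
Total oxygen = 2.33757 mol. Normalization factor = 4/2.33757 = 1.71118.
Mg per 4 O = 0.61061 × 1.71118 = 1.045.

1.045 Mg apfu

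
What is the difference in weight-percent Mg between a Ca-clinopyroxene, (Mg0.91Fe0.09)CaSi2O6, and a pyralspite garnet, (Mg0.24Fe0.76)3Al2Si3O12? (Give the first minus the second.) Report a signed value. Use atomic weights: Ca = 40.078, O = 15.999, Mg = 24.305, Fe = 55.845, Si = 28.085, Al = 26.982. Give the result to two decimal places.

First mineral: 22.118 g Mg in 219.386 g formula = 10.08 wt% Mg.
Second mineral: 17.500 g Mg in 475.033 g formula = 3.68 wt% Mg.
10.08% − 3.68% gives a difference of 6.40 percentage points.

6.40 percentage points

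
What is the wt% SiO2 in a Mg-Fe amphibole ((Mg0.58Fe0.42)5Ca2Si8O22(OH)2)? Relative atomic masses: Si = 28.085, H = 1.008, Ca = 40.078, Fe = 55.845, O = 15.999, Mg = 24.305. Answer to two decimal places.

Molar mass of (Mg0.58Fe0.42)5Ca2Si8O22(OH)2 = 2.90*24.305 + 2.10*55.845 + 2*40.078 + 8*28.085 + 24*15.999 + 2*1.008 = 878.587 g/mol.
Each formula unit contains 8 Si, equivalent to 8/1 = 8.0000 mol SiO2.
M(SiO2) = 1×28.085 + 2×15.999 = 60.083 g/mol.
Mass of SiO2 per formula unit = 8.0000 × 60.083 = 480.664 g.
SiO2 wt% = 480.664 / 878.587 × 100 = 54.71%.

54.71 wt%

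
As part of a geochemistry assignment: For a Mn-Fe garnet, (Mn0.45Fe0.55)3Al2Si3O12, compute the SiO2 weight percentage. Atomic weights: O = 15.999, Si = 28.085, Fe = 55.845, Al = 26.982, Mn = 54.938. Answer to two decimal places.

M((Mn0.45Fe0.55)3Al2Si3O12) = 496.518 g/mol; M(SiO2) = 60.083 g/mol.
Moles SiO2 per formula unit = 3 Si ÷ 1 = 3.0000.
SiO2 fraction = (3.0000 × 60.083) / 496.518 = 180.249/496.518 = 0.3630.

36.30 wt%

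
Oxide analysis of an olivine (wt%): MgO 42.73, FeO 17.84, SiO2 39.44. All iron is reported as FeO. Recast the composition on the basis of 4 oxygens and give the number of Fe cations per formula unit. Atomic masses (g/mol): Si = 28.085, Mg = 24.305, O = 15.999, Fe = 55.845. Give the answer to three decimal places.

0.379 Fe apfu

MgO: 42.73/40.304 = 1.06019 mol → 1.06019 mol Mg, 1.06019 mol O.
FeO: 17.84/71.844 = 0.24832 mol → 0.24832 mol Fe, 0.24832 mol O.
SiO2: 39.44/60.083 = 0.65643 mol → 0.65643 mol Si, 1.31286 mol O.
Total oxygen = 2.62137 mol. Normalization factor = 4/2.62137 = 1.52592.
Fe per 4 O = 0.24832 × 1.52592 = 0.379.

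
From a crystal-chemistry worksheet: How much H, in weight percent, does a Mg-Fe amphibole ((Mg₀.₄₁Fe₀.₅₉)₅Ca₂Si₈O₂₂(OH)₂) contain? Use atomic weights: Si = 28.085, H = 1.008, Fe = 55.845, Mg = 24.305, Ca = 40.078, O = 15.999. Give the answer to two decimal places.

0.22 weight percent

M((Mg₀.₄₁Fe₀.₅₉)₅Ca₂Si₈O₂₂(OH)₂) = 905.396 g/mol.
H contributes 2 × 1.008 = 2.016 g per mole.
2.016/905.396 = 0.0022 → 0.22%.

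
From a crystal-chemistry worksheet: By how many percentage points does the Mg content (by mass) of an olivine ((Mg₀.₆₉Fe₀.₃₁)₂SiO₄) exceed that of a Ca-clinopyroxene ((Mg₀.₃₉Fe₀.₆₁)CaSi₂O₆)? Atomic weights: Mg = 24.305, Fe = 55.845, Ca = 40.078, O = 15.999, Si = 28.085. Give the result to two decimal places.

16.91 percentage points

First mineral: 33.541 g Mg in 160.246 g formula = 20.93 wt% Mg.
Second mineral: 9.479 g Mg in 235.786 g formula = 4.02 wt% Mg.
20.93% − 4.02% gives a difference of 16.91 percentage points.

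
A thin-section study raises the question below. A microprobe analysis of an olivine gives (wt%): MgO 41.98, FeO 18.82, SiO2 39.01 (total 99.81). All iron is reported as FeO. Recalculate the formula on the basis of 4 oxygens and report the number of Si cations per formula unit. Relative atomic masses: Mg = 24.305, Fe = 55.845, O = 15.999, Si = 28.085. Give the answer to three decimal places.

0.998 Si apfu

MgO: 41.98/40.304 = 1.04158 mol → 1.04158 mol Mg, 1.04158 mol O.
FeO: 18.82/71.844 = 0.26196 mol → 0.26196 mol Fe, 0.26196 mol O.
SiO2: 39.01/60.083 = 0.64927 mol → 0.64927 mol Si, 1.29854 mol O.
Total oxygen = 2.60208 mol. Normalization factor = 4/2.60208 = 1.53723.
Si per 4 O = 0.64927 × 1.53723 = 0.998.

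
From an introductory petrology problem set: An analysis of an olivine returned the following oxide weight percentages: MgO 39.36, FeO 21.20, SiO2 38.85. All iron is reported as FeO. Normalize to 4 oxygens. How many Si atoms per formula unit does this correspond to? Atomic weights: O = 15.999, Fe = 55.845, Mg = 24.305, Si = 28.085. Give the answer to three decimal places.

1.008 Si apfu

MgO (M=40.304): mol = 0.97658; Mg = 0.97658, O = 0.97658.
FeO (M=71.844): mol = 0.29508; Fe = 0.29508, O = 0.29508.
SiO2 (M=60.083): mol = 0.64661; Si = 0.64661, O = 1.29322.
ΣO = 2.56488; factor = 4/ΣO = 1.55953.
Si apfu = 0.64661 × 1.55953 = 1.008.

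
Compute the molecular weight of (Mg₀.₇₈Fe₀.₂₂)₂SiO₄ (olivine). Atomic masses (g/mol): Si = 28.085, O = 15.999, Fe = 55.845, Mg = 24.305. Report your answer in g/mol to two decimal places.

154.57 g/mol

Mg: 1.56 × 24.305 = 37.9158
Fe: 0.44 × 55.845 = 24.5718
Si: 1 × 28.085 = 28.0850
O: 4 × 15.999 = 63.9960
Summing the contributions gives the formula mass.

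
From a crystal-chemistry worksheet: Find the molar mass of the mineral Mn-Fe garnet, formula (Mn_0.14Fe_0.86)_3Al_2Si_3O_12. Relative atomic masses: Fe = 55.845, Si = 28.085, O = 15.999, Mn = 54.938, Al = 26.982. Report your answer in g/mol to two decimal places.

Mn: 0.42 × 54.938 = 23.0740
Fe: 2.58 × 55.845 = 144.0801
Al: 2 × 26.982 = 53.9640
Si: 3 × 28.085 = 84.2550
O: 12 × 15.999 = 191.9880
Summing the contributions gives the formula mass.

497.36 g/mol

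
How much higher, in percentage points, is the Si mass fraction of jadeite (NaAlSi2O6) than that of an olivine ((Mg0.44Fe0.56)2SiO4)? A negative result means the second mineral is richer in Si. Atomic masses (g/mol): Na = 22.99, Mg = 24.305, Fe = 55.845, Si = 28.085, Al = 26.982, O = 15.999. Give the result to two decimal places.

First mineral: 56.170 g Si in 202.136 g formula = 27.79 wt% Si.
Second mineral: 28.085 g Si in 176.016 g formula = 15.96 wt% Si.
27.79% − 15.96% gives a difference of 11.83 percentage points.

11.83 percentage points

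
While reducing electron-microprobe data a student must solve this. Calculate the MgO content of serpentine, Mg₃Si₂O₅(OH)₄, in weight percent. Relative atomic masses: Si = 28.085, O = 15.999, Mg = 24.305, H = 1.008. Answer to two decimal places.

M(Mg₃Si₂O₅(OH)₄) = 277.108 g/mol; M(MgO) = 40.304 g/mol.
Moles MgO per formula unit = 3 Mg ÷ 1 = 3.0000.
MgO fraction = (3.0000 × 40.304) / 277.108 = 120.912/277.108 = 0.4363.

43.63 wt%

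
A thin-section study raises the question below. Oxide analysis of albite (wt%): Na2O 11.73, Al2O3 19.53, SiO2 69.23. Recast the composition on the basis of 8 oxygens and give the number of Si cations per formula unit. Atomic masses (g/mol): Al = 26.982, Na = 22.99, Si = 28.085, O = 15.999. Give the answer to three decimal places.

3.004 Si apfu

Na2O (M=61.979): mol = 0.18926; Na = 0.37852, O = 0.18926.
Al2O3 (M=101.961): mol = 0.19154; Al = 0.38308, O = 0.57462.
SiO2 (M=60.083): mol = 1.15224; Si = 1.15224, O = 2.30448.
ΣO = 3.06836; factor = 8/ΣO = 2.60726.
Si apfu = 1.15224 × 2.60726 = 3.004.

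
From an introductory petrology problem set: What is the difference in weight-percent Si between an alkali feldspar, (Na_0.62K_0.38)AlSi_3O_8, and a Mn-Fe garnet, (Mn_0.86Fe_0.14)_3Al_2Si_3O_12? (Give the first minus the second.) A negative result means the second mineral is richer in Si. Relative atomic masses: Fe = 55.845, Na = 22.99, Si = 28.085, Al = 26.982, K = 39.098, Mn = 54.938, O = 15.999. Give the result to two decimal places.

First mineral: 84.255 g Si in 268.340 g formula = 31.40 wt% Si.
Second mineral: 84.255 g Si in 495.402 g formula = 17.01 wt% Si.
31.40% − 17.01% gives a difference of 14.39 percentage points.

14.39 percentage points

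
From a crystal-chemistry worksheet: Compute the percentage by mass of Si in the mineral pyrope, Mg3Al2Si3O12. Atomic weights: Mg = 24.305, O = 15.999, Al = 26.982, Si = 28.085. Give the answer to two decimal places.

20.90 wt%

M(Mg3Al2Si3O12) = 403.122 g/mol.
Si contributes 3 × 28.085 = 84.255 g per mole.
84.255/403.122 = 0.2090 → 20.90%.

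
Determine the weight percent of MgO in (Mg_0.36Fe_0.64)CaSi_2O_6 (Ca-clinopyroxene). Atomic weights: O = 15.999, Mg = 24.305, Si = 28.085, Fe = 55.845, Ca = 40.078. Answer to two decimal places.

Formula mass = 236.733 g/mol.
0.36 Mg → 0.3600 mol MgO per formula unit; M(MgO) = 40.304, so MgO mass = 14.509 g.
14.509/236.733 × 100 = 6.13 wt%.

6.13 wt%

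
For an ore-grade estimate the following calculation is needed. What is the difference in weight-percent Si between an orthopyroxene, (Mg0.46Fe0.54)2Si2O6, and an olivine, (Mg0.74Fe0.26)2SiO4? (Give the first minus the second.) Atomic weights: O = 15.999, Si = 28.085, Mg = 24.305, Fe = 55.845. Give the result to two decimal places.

6.04 percentage points

M((Mg0.46Fe0.54)2Si2O6) = 234.837 g/mol, so wt% Si = 56.170/234.837 × 100 = 23.92%.
M((Mg0.74Fe0.26)2SiO4) = 157.092 g/mol, so wt% Si = 28.085/157.092 × 100 = 17.88%.
23.92 − 17.88 = 6.04 pp.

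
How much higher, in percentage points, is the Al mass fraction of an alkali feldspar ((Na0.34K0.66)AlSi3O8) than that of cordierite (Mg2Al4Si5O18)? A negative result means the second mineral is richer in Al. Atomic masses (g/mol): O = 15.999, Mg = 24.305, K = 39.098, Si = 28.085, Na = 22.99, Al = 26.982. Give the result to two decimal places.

-8.56 percentage points

M((Na0.34K0.66)AlSi3O8) = 272.850 g/mol, so wt% Al = 26.982/272.850 × 100 = 9.89%.
M(Mg2Al4Si5O18) = 584.945 g/mol, so wt% Al = 107.928/584.945 × 100 = 18.45%.
9.89 − 18.45 = -8.56 pp.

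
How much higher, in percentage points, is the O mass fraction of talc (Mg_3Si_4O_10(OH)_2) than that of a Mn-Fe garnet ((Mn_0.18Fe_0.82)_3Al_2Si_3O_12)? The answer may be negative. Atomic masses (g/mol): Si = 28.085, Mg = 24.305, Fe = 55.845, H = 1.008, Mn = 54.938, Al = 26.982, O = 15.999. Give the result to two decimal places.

First mineral: 191.988 g O in 379.259 g formula = 50.62 wt% O.
Second mineral: 191.988 g O in 497.252 g formula = 38.61 wt% O.
50.62% − 38.61% gives a difference of 12.01 percentage points.

12.01 percentage points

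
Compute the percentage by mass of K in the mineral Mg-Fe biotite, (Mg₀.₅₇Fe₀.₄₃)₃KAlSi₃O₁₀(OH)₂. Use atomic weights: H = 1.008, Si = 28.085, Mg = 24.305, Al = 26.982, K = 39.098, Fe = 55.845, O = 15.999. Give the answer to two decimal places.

8.54 wt%

Formula mass = 1.71·24.305 + 1.29·55.845 + 1·39.098 + 1·26.982 + 3·28.085 + 12·15.999 + 2·1.008 = 457.941 g/mol, of which 39.098 g is K.
So K makes up 39.098/457.941 = 0.0854 of the mass, i.e. 8.54%.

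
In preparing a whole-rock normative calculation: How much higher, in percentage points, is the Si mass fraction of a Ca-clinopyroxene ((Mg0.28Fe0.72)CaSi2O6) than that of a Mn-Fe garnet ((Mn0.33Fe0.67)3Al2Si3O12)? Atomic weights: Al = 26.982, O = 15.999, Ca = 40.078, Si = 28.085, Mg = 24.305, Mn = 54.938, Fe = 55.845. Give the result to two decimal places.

Si in (Mg0.28Fe0.72)CaSi2O6: molar mass 239.256 g/mol; 2×28.085 = 56.170 g → 23.48 wt%.
Si in (Mn0.33Fe0.67)3Al2Si3O12: molar mass 496.844 g/mol; 3×28.085 = 84.255 g → 16.96 wt%.
Difference = 23.48 − 16.96 = 6.52 percentage points.

6.52 percentage points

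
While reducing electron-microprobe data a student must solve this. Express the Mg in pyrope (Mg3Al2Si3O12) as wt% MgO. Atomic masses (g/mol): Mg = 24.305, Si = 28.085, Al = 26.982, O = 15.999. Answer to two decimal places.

29.99 wt%

Molar mass of Mg3Al2Si3O12 = 3·24.305 + 2·26.982 + 3·28.085 + 12·15.999 = 403.122 g/mol.
Each formula unit contains 3 Mg, equivalent to 3/1 = 3.0000 mol MgO.
M(MgO) = 1×24.305 + 1×15.999 = 40.304 g/mol.
Mass of MgO per formula unit = 3.0000 × 40.304 = 120.912 g.
MgO wt% = 120.912 / 403.122 × 100 = 29.99%.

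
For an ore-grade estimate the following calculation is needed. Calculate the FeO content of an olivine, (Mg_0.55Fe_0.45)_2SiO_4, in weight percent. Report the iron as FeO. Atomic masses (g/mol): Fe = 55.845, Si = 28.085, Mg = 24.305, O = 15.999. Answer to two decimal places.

M((Mg_0.55Fe_0.45)_2SiO_4) = 169.077 g/mol; M(FeO) = 71.844 g/mol.
Moles FeO per formula unit = 0.90 Fe ÷ 1 = 0.9000.
FeO fraction = (0.9000 × 71.844) / 169.077 = 64.660/169.077 = 0.3824.

38.24 wt%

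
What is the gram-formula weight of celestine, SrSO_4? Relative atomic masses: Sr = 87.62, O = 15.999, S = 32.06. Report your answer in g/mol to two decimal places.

183.68 g/mol

The formula mass is the sum 1*87.62 + 1*32.06 + 4*15.999.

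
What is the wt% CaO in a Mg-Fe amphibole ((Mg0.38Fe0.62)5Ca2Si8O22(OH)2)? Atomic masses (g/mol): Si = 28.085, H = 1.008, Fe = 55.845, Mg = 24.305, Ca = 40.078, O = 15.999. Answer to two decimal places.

12.32 wt%

Formula mass = 910.127 g/mol.
2 Ca → 2.0000 mol CaO per formula unit; M(CaO) = 56.077, so CaO mass = 112.154 g.
112.154/910.127 × 100 = 12.32 wt%.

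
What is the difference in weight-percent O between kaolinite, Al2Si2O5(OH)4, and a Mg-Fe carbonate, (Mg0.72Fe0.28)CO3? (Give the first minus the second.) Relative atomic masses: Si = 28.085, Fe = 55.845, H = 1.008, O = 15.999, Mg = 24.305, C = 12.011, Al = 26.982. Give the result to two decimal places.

M(Al2Si2O5(OH)4) = 258.157 g/mol, so wt% O = 143.991/258.157 × 100 = 55.78%.
M((Mg0.72Fe0.28)CO3) = 93.144 g/mol, so wt% O = 47.997/93.144 × 100 = 51.53%.
55.78 − 51.53 = 4.25 pp.

4.25 percentage points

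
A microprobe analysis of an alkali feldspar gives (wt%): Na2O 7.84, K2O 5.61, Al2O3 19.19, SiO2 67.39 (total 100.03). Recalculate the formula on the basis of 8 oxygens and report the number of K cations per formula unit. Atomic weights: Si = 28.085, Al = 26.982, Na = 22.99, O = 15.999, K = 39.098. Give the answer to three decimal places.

0.318 K apfu

Na2O: 7.84/61.979 = 0.12649 mol → 0.25298 mol Na, 0.12649 mol O.
K2O: 5.61/94.195 = 0.05956 mol → 0.11912 mol K, 0.05956 mol O.
Al2O3: 19.19/101.961 = 0.18821 mol → 0.37642 mol Al, 0.56463 mol O.
SiO2: 67.39/60.083 = 1.12162 mol → 1.12162 mol Si, 2.24324 mol O.
Total oxygen = 2.99392 mol. Normalization factor = 8/2.99392 = 2.67208.
K per 8 O = 0.11912 × 2.67208 = 0.318.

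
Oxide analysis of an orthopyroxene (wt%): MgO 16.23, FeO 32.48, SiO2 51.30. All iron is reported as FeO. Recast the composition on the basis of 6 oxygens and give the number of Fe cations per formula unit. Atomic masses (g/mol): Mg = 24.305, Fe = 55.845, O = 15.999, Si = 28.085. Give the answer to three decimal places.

1.059 Fe apfu

16.23 wt% MgO ÷ 40.304 g/mol = 0.40269 mol, giving 0.40269 Mg and 0.40269 O.
32.48 wt% FeO ÷ 71.844 g/mol = 0.45209 mol, giving 0.45209 Fe and 0.45209 O.
51.30 wt% SiO2 ÷ 60.083 g/mol = 0.85382 mol, giving 0.85382 Si and 1.70764 O.
Oxygen sums to 2.56242; scaling by 6/2.56242 = 2.34154 puts the formula on 6 O.
Fe: 0.45209 × 2.34154 = 1.059 atoms per formula unit.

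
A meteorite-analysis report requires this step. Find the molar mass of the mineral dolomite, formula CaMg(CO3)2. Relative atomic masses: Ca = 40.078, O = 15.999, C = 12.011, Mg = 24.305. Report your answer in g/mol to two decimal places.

184.40 g/mol

The formula mass is the sum 1×40.078 + 1×24.305 + 2×12.011 + 6×15.999.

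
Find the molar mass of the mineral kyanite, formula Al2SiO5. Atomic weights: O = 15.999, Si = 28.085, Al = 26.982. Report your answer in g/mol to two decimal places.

The formula mass is the sum 2(26.982) + 1(28.085) + 5(15.999).

162.04 g/mol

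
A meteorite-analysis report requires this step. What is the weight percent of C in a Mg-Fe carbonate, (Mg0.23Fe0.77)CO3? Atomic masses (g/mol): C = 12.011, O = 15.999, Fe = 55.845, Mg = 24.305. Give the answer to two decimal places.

11.06 mass %

Molar mass of (Mg0.23Fe0.77)CO3: 0.23*24.305 + 0.77*55.845 + 1*12.011 + 3*15.999 = 108.599 g/mol.
Mass of C per formula unit: 1 × 12.011 = 12.011 g.
Weight fraction C = 12.011 / 108.599 = 0.1106.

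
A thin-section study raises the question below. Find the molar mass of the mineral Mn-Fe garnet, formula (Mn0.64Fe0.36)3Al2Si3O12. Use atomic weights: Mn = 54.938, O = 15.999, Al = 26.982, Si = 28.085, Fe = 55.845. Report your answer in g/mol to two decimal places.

496.00 g/mol

M = 1.92×54.938 + 1.08×55.845 + 2×26.982 + 3×28.085 + 12×15.999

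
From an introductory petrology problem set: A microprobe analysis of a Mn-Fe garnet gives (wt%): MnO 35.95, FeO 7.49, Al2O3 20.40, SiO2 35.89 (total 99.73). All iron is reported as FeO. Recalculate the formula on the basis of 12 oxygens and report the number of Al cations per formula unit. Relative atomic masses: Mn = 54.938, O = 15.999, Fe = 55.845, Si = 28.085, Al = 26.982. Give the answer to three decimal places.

MnO: 35.95/70.937 = 0.50679 mol → 0.50679 mol Mn, 0.50679 mol O.
FeO: 7.49/71.844 = 0.10425 mol → 0.10425 mol Fe, 0.10425 mol O.
Al2O3: 20.40/101.961 = 0.20008 mol → 0.40016 mol Al, 0.60024 mol O.
SiO2: 35.89/60.083 = 0.59734 mol → 0.59734 mol Si, 1.19468 mol O.
Total oxygen = 2.40596 mol. Normalization factor = 12/2.40596 = 4.98761.
Al per 12 O = 0.40016 × 4.98761 = 1.996.

1.996 Al apfu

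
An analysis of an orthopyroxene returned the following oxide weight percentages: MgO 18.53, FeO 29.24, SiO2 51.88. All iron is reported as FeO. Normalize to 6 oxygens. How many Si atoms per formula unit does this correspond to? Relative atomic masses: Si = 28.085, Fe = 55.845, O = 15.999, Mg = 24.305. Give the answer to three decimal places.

1.997 Si apfu

MgO: 18.53/40.304 = 0.45976 mol → 0.45976 mol Mg, 0.45976 mol O.
FeO: 29.24/71.844 = 0.40699 mol → 0.40699 mol Fe, 0.40699 mol O.
SiO2: 51.88/60.083 = 0.86347 mol → 0.86347 mol Si, 1.72694 mol O.
Total oxygen = 2.59369 mol. Normalization factor = 6/2.59369 = 2.31331.
Si per 6 O = 0.86347 × 2.31331 = 1.997.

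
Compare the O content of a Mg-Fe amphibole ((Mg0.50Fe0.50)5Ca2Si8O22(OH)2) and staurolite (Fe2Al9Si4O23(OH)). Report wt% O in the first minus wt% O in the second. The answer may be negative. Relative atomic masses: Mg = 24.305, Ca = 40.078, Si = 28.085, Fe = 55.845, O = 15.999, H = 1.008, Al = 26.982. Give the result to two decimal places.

-1.99 percentage points

First mineral: 383.976 g O in 891.203 g formula = 43.09 wt% O.
Second mineral: 383.976 g O in 851.852 g formula = 45.08 wt% O.
43.09% − 45.08% gives a difference of -1.99 percentage points.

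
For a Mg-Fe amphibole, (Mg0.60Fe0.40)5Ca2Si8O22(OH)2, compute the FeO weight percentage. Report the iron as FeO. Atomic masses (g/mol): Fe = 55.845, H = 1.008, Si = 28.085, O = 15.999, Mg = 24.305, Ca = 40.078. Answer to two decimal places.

16.41 wt%

M((Mg0.60Fe0.40)5Ca2Si8O22(OH)2) = 875.433 g/mol; M(FeO) = 71.844 g/mol.
Moles FeO per formula unit = 2 Fe ÷ 1 = 2.0000.
FeO fraction = (2.0000 × 71.844) / 875.433 = 143.688/875.433 = 0.1641.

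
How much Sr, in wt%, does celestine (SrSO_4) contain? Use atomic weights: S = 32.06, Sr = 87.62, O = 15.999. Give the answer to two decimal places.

47.70 wt%

M(SrSO_4) = 183.676 g/mol.
Sr contributes 1 × 87.62 = 87.620 g per mole.
87.620/183.676 = 0.4770 → 47.70%.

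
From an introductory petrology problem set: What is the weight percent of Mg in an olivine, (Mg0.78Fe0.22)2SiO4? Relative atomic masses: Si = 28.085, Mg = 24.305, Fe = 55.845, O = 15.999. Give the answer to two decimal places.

24.53 mass %

Formula mass = 1.56·24.305 + 0.44·55.845 + 1·28.085 + 4·15.999 = 154.569 g/mol, of which 37.916 g is Mg.
So Mg makes up 37.916/154.569 = 0.2453 of the mass, i.e. 24.53%.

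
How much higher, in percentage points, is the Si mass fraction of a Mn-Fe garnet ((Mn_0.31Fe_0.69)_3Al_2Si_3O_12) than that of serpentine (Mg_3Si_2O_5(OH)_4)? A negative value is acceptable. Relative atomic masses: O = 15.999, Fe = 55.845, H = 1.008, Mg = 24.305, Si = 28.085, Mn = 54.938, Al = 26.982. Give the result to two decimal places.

M((Mn_0.31Fe_0.69)_3Al_2Si_3O_12) = 496.898 g/mol, so wt% Si = 84.255/496.898 × 100 = 16.96%.
M(Mg_3Si_2O_5(OH)_4) = 277.108 g/mol, so wt% Si = 56.170/277.108 × 100 = 20.27%.
16.96 − 20.27 = -3.31 pp.

-3.31 percentage points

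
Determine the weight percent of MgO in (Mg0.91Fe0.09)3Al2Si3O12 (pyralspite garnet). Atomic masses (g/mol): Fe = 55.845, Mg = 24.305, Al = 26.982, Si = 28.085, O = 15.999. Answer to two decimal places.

Molar mass of (Mg0.91Fe0.09)3Al2Si3O12 = 2.73·24.305 + 0.27·55.845 + 2·26.982 + 3·28.085 + 12·15.999 = 411.638 g/mol.
Each formula unit contains 2.73 Mg, equivalent to 2.73/1 = 2.7300 mol MgO.
M(MgO) = 1×24.305 + 1×15.999 = 40.304 g/mol.
Mass of MgO per formula unit = 2.7300 × 40.304 = 110.030 g.
MgO wt% = 110.030 / 411.638 × 100 = 26.73%.

26.73 wt%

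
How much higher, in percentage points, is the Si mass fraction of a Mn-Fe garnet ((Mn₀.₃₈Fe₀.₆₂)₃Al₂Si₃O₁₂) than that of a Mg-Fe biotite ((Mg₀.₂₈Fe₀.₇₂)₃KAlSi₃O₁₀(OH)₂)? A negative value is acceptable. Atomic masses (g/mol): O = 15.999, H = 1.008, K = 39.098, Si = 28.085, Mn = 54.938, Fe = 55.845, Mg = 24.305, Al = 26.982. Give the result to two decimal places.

Si in (Mn₀.₃₈Fe₀.₆₂)₃Al₂Si₃O₁₂: molar mass 496.708 g/mol; 3×28.085 = 84.255 g → 16.96 wt%.
Si in (Mg₀.₂₈Fe₀.₇₂)₃KAlSi₃O₁₀(OH)₂: molar mass 485.380 g/mol; 3×28.085 = 84.255 g → 17.36 wt%.
Difference = 16.96 − 17.36 = -0.40 percentage points.

-0.40 percentage points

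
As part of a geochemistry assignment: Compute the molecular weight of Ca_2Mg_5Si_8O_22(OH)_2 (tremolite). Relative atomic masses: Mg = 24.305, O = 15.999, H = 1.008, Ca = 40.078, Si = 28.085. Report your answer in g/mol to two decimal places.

812.35 g/mol

Ca: 2 × 40.078 = 80.1560
Mg: 5 × 24.305 = 121.5250
Si: 8 × 28.085 = 224.6800
O: 24 × 15.999 = 383.9760
H: 2 × 1.008 = 2.0160
Summing the contributions gives the formula mass.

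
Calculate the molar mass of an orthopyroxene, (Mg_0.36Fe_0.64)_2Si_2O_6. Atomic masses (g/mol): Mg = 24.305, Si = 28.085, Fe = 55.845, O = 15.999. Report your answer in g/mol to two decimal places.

241.15 g/mol

The formula mass is the sum 0.72(24.305) + 1.28(55.845) + 2(28.085) + 6(15.999).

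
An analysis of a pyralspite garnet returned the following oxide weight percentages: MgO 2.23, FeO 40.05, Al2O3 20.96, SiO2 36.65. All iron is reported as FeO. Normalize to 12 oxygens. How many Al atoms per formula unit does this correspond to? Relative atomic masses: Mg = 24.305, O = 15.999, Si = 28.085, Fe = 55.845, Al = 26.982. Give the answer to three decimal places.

2.23 wt% MgO ÷ 40.304 g/mol = 0.05533 mol, giving 0.05533 Mg and 0.05533 O.
40.05 wt% FeO ÷ 71.844 g/mol = 0.55746 mol, giving 0.55746 Fe and 0.55746 O.
20.96 wt% Al2O3 ÷ 101.961 g/mol = 0.20557 mol, giving 0.41114 Al and 0.61671 O.
36.65 wt% SiO2 ÷ 60.083 g/mol = 0.60999 mol, giving 0.60999 Si and 1.21998 O.
Oxygen sums to 2.44948; scaling by 12/2.44948 = 4.89900 puts the formula on 12 O.
Al: 0.41114 × 4.89900 = 2.014 atoms per formula unit.

2.014 Al apfu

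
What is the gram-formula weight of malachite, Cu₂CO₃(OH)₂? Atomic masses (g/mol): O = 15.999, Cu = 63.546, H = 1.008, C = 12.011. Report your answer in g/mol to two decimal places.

221.11 g/mol

Cu: 2 × 63.546 = 127.0920
C: 1 × 12.011 = 12.0110
O: 5 × 15.999 = 79.9950
H: 2 × 1.008 = 2.0160
Summing the contributions gives the formula mass.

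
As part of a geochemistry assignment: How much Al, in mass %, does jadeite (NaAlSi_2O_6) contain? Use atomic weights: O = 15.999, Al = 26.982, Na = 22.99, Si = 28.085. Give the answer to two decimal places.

Formula mass = 1·22.99 + 1·26.982 + 2·28.085 + 6·15.999 = 202.136 g/mol, of which 26.982 g is Al.
So Al makes up 26.982/202.136 = 0.1335 of the mass, i.e. 13.35%.

13.35 mass %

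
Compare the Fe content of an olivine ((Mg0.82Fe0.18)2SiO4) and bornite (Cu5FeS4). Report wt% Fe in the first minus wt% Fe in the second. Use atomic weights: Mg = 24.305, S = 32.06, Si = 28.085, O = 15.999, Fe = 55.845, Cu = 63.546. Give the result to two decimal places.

Fe in (Mg0.82Fe0.18)2SiO4: molar mass 152.045 g/mol; 0.36×55.845 = 20.104 g → 13.22 wt%.
Fe in Cu5FeS4: molar mass 501.815 g/mol; 1×55.845 = 55.845 g → 11.13 wt%.
Difference = 13.22 − 11.13 = 2.09 percentage points.

2.09 percentage points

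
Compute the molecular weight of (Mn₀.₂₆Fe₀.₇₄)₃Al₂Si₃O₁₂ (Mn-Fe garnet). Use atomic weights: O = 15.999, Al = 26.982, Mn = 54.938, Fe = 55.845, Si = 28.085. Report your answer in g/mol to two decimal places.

497.03 g/mol

The formula mass is the sum 0.78*54.938 + 2.22*55.845 + 2*26.982 + 3*28.085 + 12*15.999.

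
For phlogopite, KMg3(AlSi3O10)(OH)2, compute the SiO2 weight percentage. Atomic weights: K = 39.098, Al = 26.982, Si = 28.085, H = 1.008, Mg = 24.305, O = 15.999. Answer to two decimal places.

43.20 wt%

M(KMg3(AlSi3O10)(OH)2) = 417.254 g/mol; M(SiO2) = 60.083 g/mol.
Moles SiO2 per formula unit = 3 Si ÷ 1 = 3.0000.
SiO2 fraction = (3.0000 × 60.083) / 417.254 = 180.249/417.254 = 0.4320.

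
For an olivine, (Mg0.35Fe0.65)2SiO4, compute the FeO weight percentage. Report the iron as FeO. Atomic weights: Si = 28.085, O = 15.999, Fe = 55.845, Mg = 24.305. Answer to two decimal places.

51.40 wt%

Molar mass of (Mg0.35Fe0.65)2SiO4 = 0.70×24.305 + 1.30×55.845 + 1×28.085 + 4×15.999 = 181.693 g/mol.
Each formula unit contains 1.30 Fe, equivalent to 1.30/1 = 1.3000 mol FeO.
M(FeO) = 1×55.845 + 1×15.999 = 71.844 g/mol.
Mass of FeO per formula unit = 1.3000 × 71.844 = 93.397 g.
FeO wt% = 93.397 / 181.693 × 100 = 51.40%.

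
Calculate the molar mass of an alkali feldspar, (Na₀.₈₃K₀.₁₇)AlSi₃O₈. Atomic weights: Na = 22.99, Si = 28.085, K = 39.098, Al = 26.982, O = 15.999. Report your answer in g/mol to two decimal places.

The formula mass is the sum 0.83×22.99 + 0.17×39.098 + 1×26.982 + 3×28.085 + 8×15.999.

264.96 g/mol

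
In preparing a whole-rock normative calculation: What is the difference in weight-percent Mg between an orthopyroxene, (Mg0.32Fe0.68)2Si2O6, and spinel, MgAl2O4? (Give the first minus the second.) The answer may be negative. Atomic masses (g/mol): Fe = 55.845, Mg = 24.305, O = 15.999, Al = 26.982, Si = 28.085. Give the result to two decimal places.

M((Mg0.32Fe0.68)2Si2O6) = 243.668 g/mol, so wt% Mg = 15.555/243.668 × 100 = 6.38%.
M(MgAl2O4) = 142.265 g/mol, so wt% Mg = 24.305/142.265 × 100 = 17.08%.
6.38 − 17.08 = -10.70 pp.

-10.70 percentage points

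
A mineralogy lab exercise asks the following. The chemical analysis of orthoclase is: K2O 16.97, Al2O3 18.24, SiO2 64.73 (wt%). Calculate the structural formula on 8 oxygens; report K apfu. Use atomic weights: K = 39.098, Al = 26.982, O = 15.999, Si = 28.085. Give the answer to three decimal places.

K2O (M=94.195): mol = 0.18016; K = 0.36032, O = 0.18016.
Al2O3 (M=101.961): mol = 0.17889; Al = 0.35778, O = 0.53667.
SiO2 (M=60.083): mol = 1.07734; Si = 1.07734, O = 2.15468.
ΣO = 2.87151; factor = 8/ΣO = 2.78599.
K apfu = 0.36032 × 2.78599 = 1.004.

1.004 K apfu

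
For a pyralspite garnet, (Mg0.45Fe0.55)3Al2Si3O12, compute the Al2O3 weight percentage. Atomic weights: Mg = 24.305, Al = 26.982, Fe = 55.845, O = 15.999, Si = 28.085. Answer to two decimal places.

22.40 wt%

Molar mass of (Mg0.45Fe0.55)3Al2Si3O12 = 1.35×24.305 + 1.65×55.845 + 2×26.982 + 3×28.085 + 12×15.999 = 455.163 g/mol.
Each formula unit contains 2 Al, equivalent to 2/2 = 1.0000 mol Al2O3.
M(Al2O3) = 2×26.982 + 3×15.999 = 101.961 g/mol.
Mass of Al2O3 per formula unit = 1.0000 × 101.961 = 101.961 g.
Al2O3 wt% = 101.961 / 455.163 × 100 = 22.40%.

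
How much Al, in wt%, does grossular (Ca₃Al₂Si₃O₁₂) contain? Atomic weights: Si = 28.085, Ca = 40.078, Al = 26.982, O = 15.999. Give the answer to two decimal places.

Formula mass = 3×40.078 + 2×26.982 + 3×28.085 + 12×15.999 = 450.441 g/mol, of which 53.964 g is Al.
So Al makes up 53.964/450.441 = 0.1198 of the mass, i.e. 11.98%.

11.98 wt%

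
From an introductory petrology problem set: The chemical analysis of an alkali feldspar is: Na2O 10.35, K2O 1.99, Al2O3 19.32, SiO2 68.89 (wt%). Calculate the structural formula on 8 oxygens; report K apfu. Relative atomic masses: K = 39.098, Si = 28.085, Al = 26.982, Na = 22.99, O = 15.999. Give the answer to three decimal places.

10.35 wt% Na2O ÷ 61.979 g/mol = 0.16699 mol, giving 0.33398 Na and 0.16699 O.
1.99 wt% K2O ÷ 94.195 g/mol = 0.02113 mol, giving 0.04226 K and 0.02113 O.
19.32 wt% Al2O3 ÷ 101.961 g/mol = 0.18948 mol, giving 0.37896 Al and 0.56844 O.
68.89 wt% SiO2 ÷ 60.083 g/mol = 1.14658 mol, giving 1.14658 Si and 2.29316 O.
Oxygen sums to 3.04972; scaling by 8/3.04972 = 2.62319 puts the formula on 8 O.
K: 0.04226 × 2.62319 = 0.111 atoms per formula unit.

0.111 K apfu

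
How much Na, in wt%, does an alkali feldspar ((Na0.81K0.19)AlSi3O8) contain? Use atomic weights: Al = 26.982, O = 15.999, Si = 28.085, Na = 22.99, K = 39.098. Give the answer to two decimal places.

7.02 wt%

M((Na0.81K0.19)AlSi3O8) = 265.280 g/mol.
Na contributes 0.81 × 22.99 = 18.622 g per mole.
18.622/265.280 = 0.0702 → 7.02%.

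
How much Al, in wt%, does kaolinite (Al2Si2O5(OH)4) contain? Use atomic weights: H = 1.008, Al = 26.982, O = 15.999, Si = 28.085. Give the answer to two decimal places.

Molar mass of Al2Si2O5(OH)4: 2×26.982 + 2×28.085 + 9×15.999 + 4×1.008 = 258.157 g/mol.
Mass of Al per formula unit: 2 × 26.982 = 53.964 g.
Weight fraction Al = 53.964 / 258.157 = 0.2090.

20.90 wt%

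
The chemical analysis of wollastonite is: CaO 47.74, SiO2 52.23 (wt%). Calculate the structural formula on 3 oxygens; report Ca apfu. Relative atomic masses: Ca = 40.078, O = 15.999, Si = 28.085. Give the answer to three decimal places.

0.986 Ca apfu

CaO (M=56.077): mol = 0.85133; Ca = 0.85133, O = 0.85133.
SiO2 (M=60.083): mol = 0.86930; Si = 0.86930, O = 1.73860.
ΣO = 2.58993; factor = 3/ΣO = 1.15833.
Ca apfu = 0.85133 × 1.15833 = 0.986.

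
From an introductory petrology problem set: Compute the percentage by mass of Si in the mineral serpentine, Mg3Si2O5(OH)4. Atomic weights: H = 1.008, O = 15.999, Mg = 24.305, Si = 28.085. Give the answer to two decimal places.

20.27 weight percent

Molar mass of Mg3Si2O5(OH)4: 3·24.305 + 2·28.085 + 9·15.999 + 4·1.008 = 277.108 g/mol.
Mass of Si per formula unit: 2 × 28.085 = 56.170 g.
Weight fraction Si = 56.170 / 277.108 = 0.2027.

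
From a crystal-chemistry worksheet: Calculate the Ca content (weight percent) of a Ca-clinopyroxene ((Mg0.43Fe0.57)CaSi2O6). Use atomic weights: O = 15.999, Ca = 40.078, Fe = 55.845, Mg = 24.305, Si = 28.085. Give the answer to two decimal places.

Formula mass = 0.43×24.305 + 0.57×55.845 + 1×40.078 + 2×28.085 + 6×15.999 = 234.525 g/mol, of which 40.078 g is Ca.
So Ca makes up 40.078/234.525 = 0.1709 of the mass, i.e. 17.09%.

17.09 weight percent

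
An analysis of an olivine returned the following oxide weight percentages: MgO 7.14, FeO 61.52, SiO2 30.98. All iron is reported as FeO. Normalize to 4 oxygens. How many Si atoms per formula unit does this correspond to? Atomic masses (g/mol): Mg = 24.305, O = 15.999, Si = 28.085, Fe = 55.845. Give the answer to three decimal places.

0.999 Si apfu

MgO: 7.14/40.304 = 0.17715 mol → 0.17715 mol Mg, 0.17715 mol O.
FeO: 61.52/71.844 = 0.85630 mol → 0.85630 mol Fe, 0.85630 mol O.
SiO2: 30.98/60.083 = 0.51562 mol → 0.51562 mol Si, 1.03124 mol O.
Total oxygen = 2.06469 mol. Normalization factor = 4/2.06469 = 1.93734.
Si per 4 O = 0.51562 × 1.93734 = 0.999.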